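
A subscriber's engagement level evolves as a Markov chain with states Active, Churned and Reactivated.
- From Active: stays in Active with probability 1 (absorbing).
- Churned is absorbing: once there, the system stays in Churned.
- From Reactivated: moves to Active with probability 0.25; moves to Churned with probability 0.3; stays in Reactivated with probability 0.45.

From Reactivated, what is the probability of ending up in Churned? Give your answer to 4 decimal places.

Let h(s) be the probability of absorption at Churned starting from transient state s. Then h(Churned) = 1 and h(Active) = 0. By first-step analysis:
h(Reactivated) = 0.25·0 + 0.3·1 + 0.45·h(Reactivated)
Solving: h(Reactivated) = 0.5455.
Starting from Reactivated, the probability is 0.5455.

0.5455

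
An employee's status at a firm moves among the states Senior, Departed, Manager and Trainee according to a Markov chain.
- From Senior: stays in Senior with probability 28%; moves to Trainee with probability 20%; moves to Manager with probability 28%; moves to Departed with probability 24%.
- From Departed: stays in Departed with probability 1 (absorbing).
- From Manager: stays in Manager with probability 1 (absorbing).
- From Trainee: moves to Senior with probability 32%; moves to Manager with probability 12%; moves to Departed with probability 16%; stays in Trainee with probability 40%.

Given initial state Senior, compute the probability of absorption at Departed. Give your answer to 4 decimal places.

Let h(s) be the probability of absorption at Departed starting from transient state s. Then h(Departed) = 1 and h(Manager) = 0. By first-step analysis:
h(Senior) = 0.28·h(Senior) + 0.24·1 + 0.28·0 + 0.2·h(Trainee)
h(Trainee) = 0.32·h(Senior) + 0.16·1 + 0.12·0 + 0.4·h(Trainee)
Solving: h(Senior) = 0.4783, h(Trainee) = 0.5217.
Starting from Senior, the probability is 0.4783.

0.4783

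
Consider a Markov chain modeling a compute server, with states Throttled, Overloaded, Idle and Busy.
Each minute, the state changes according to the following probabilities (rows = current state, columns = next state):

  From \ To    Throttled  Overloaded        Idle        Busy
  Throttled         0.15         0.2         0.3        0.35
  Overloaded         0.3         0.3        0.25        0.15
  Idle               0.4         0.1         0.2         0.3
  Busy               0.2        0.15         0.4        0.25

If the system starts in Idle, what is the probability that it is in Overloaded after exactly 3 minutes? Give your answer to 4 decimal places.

0.1725

Propagate the distribution vector 3 minutes from Idle.
After 0 minutes: (0.0000, 0.0000, 1.0000, 0.0000)
After 1 minute: (0.4000, 0.1000, 0.2000, 0.3000)
After 2 minutes: (0.2300, 0.1750, 0.3050, 0.2900)
After 3 minutes: (0.2670, 0.1725, 0.2898, 0.2708)
P(in Overloaded after 3 minutes) = 0.1725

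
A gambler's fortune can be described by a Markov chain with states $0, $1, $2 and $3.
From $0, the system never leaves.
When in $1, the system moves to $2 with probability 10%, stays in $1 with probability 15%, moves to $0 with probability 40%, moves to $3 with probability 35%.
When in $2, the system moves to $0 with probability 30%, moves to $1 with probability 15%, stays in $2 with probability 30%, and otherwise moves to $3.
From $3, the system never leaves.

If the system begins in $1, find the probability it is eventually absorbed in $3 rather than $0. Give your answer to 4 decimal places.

Let h(s) be the probability of absorption at $3 starting from transient state s. Then h($3) = 1 and h($0) = 0. By first-step analysis:
h($1) = 0.4·0 + 0.15·h($1) + 0.1·h($2) + 0.35·1
h($2) = 0.3·0 + 0.15·h($1) + 0.3·h($2) + 0.25·1
Solving: h($1) = 0.4655, h($2) = 0.4569.
Starting from $1, the probability is 0.4655.

0.4655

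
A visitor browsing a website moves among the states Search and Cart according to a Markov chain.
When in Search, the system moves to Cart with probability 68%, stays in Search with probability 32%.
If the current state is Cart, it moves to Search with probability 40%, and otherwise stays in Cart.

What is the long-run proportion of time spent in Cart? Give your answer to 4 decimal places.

0.6296

Let the stationary distribution be π with π = πP and π_1 + π_2 = 1.
π_1 = 0.32·π_1 + 0.4·π_2
Solving with the normalization constraint gives π = (0.3704, 0.6296).
So the stationary probability of Cart is 0.6296.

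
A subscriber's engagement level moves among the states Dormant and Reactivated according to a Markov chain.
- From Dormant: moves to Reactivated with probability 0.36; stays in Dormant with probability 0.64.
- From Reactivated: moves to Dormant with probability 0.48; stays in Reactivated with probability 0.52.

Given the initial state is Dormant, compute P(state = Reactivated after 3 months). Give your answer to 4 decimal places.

0.4268

Propagate the distribution vector 3 months from Dormant.
After 0 months: (1.0000, 0.0000)
After 1 month: (0.6400, 0.3600)
After 2 months: (0.5824, 0.4176)
After 3 months: (0.5732, 0.4268)
P(in Reactivated after 3 months) = 0.4268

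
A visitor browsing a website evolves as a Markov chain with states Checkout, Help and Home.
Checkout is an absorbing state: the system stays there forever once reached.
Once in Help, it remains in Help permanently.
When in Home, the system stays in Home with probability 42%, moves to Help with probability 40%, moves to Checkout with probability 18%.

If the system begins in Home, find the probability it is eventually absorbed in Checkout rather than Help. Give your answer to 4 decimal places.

Let h(s) be the probability of absorption at Checkout starting from transient state s. Then h(Checkout) = 1 and h(Help) = 0. By first-step analysis:
h(Home) = 0.18·1 + 0.4·0 + 0.42·h(Home)
Solving: h(Home) = 0.3103.
Starting from Home, the probability is 0.3103.

0.3103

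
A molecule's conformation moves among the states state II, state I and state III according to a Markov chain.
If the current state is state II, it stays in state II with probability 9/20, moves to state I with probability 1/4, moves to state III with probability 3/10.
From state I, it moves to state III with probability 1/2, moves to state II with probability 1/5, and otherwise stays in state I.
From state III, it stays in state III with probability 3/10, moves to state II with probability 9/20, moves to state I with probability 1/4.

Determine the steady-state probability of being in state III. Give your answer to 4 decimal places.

Let the stationary distribution be π with π = πP and π_1 + π_2 + π_3 = 1.
π_1 = 0.45·π_1 + 0.2·π_2 + 0.45·π_3
π_2 = 0.25·π_1 + 0.3·π_2 + 0.25·π_3
Solving with the normalization constraint gives π = (0.3842, 0.2632, 0.3526).
So the stationary probability of state III is 0.3526.

0.3526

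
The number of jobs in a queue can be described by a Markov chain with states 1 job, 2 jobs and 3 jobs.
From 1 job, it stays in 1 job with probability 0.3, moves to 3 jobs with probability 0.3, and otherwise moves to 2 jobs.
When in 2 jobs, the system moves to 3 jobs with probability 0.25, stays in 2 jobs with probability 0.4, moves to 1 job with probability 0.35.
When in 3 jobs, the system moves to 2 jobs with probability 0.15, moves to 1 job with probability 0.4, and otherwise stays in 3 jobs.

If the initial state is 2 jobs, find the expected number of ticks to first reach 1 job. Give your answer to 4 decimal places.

2.7350

Let t(s) be the expected number of ticks to first reach 1 job from state s, with t(1 job) = 0. Conditioning on the first tick:
t(2 jobs) = 1 + 0.4·t(2 jobs) + 0.25·t(3 jobs)
t(3 jobs) = 1 + 0.15·t(2 jobs) + 0.45·t(3 jobs)
Solving: t(2 jobs) = 2.7350, t(3 jobs) = 2.5641.
Expected ticks from 2 jobs to 1 job: 2.7350.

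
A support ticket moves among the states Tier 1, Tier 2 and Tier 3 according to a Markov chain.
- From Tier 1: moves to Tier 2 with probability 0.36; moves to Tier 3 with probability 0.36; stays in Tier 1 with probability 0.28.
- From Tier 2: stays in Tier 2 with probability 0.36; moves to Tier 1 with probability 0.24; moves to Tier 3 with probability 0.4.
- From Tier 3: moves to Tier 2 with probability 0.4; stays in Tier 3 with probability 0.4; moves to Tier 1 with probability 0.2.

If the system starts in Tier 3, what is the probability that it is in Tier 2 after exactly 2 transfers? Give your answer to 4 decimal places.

Sum over the intermediate state after 1 transfer:
P = P(Tier 3→Tier 1)·P(Tier 1→Tier 2) + P(Tier 3→Tier 2)·P(Tier 2→Tier 2) + P(Tier 3→Tier 3)·P(Tier 3→Tier 2)
  = 0.2×0.36 + 0.4×0.36 + 0.4×0.4
  = 0.0720 + 0.1440 + 0.1600 = 0.3760

0.3760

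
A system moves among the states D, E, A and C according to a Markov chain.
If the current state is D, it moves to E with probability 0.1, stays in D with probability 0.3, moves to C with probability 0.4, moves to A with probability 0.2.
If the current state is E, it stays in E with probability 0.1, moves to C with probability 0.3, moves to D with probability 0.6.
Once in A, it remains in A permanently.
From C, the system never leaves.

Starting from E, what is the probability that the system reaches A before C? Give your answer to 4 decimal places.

Let h(s) be the probability of absorption at A starting from transient state s. Then h(A) = 1 and h(C) = 0. By first-step analysis:
h(D) = 0.3·h(D) + 0.1·h(E) + 0.2·1 + 0.4·0
h(E) = 0.6·h(D) + 0.1·h(E) + 0.3·0
Solving: h(D) = 0.3158, h(E) = 0.2105.
Starting from E, the probability is 0.2105.

0.2105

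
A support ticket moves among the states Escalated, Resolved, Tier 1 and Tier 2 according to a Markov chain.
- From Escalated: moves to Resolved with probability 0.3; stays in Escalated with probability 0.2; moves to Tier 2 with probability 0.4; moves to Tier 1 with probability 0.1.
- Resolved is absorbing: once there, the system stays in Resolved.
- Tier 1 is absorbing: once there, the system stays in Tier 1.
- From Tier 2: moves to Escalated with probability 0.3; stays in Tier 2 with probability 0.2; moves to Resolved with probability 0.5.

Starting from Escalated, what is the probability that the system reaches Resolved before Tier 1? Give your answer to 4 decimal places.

Let h(s) be the probability of absorption at Resolved starting from transient state s. Then h(Resolved) = 1 and h(Tier 1) = 0. By first-step analysis:
h(Escalated) = 0.2·h(Escalated) + 0.3·1 + 0.1·0 + 0.4·h(Tier 2)
h(Tier 2) = 0.3·h(Escalated) + 0.5·1 + 0.2·h(Tier 2)
Solving: h(Escalated) = 0.8462, h(Tier 2) = 0.9423.
Starting from Escalated, the probability is 0.8462.

0.8462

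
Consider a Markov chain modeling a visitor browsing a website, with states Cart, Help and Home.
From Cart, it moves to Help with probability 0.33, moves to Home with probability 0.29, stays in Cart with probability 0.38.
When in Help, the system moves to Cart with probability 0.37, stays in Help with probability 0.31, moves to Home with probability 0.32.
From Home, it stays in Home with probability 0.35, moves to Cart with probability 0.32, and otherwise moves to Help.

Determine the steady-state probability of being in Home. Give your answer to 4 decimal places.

0.3188

Let the stationary distribution be π with π = πP and π_1 + π_2 + π_3 = 1.
π_1 = 0.38·π_1 + 0.37·π_2 + 0.32·π_3
π_2 = 0.33·π_1 + 0.31·π_2 + 0.33·π_3
Solving with the normalization constraint gives π = (0.3576, 0.3235, 0.3188).
So the stationary probability of Home is 0.3188.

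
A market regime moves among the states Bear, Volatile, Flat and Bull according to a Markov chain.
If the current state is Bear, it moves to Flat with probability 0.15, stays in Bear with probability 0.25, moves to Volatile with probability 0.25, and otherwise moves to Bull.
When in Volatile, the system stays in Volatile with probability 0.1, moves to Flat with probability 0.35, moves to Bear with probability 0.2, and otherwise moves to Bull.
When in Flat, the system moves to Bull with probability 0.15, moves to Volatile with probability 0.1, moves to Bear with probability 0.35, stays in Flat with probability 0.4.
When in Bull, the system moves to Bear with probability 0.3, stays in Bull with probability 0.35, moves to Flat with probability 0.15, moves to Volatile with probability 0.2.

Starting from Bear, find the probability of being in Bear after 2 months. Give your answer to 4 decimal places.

0.2700

Propagate the distribution vector 2 months from Bear.
After 0 months: (1.0000, 0.0000, 0.0000, 0.0000)
After 1 month: (0.2500, 0.2500, 0.1500, 0.3500)
After 2 months: (0.2700, 0.1725, 0.2375, 0.3200)
P(in Bear after 2 months) = 0.2700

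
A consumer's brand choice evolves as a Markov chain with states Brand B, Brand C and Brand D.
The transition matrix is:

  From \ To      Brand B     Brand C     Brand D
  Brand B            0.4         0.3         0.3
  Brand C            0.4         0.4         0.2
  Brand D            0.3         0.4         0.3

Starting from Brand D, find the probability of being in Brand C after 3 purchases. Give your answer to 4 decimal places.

Propagate the distribution vector 3 purchases from Brand D.
After 0 purchases: (0.0000, 0.0000, 1.0000)
After 1 purchase: (0.3000, 0.4000, 0.3000)
After 2 purchases: (0.3700, 0.3700, 0.2600)
After 3 purchases: (0.3740, 0.3630, 0.2630)
P(in Brand C after 3 purchases) = 0.3630

0.3630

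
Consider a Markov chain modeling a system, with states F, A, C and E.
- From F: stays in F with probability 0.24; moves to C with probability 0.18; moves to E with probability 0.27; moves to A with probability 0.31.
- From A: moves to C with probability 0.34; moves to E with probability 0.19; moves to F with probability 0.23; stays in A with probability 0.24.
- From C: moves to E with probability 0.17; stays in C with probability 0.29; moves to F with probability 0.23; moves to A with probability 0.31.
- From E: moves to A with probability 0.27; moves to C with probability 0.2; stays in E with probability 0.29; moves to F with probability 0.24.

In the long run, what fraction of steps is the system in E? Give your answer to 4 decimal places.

0.2262

Let the stationary distribution be π with π = πP and π_1 + π_2 + π_3 + π_4 = 1.
π_1 = 0.24·π_1 + 0.23·π_2 + 0.23·π_3 + 0.24·π_4
π_2 = 0.31·π_1 + 0.24·π_2 + 0.31·π_3 + 0.27·π_4
π_3 = 0.18·π_1 + 0.34·π_2 + 0.29·π_3 + 0.2·π_4
Solving with the normalization constraint gives π = (0.2346, 0.2813, 0.2579, 0.2262).
So the stationary probability of E is 0.2262.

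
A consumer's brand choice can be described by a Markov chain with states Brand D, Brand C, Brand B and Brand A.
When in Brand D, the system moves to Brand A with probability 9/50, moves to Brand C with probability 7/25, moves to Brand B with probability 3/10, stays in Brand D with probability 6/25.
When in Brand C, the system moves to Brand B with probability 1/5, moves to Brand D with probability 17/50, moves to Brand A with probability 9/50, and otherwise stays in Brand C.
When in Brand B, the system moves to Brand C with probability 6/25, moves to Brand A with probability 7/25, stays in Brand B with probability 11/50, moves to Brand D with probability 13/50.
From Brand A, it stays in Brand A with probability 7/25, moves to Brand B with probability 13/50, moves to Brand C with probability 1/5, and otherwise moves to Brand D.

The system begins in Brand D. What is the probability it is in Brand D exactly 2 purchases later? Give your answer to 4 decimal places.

Propagate the distribution vector 2 purchases from Brand D.
After 0 purchases: (1.0000, 0.0000, 0.0000, 0.0000)
After 1 purchase: (0.2400, 0.2800, 0.3000, 0.1800)
After 2 purchases: (0.2776, 0.2536, 0.2408, 0.2280)
P(in Brand D after 2 purchases) = 0.2776

0.2776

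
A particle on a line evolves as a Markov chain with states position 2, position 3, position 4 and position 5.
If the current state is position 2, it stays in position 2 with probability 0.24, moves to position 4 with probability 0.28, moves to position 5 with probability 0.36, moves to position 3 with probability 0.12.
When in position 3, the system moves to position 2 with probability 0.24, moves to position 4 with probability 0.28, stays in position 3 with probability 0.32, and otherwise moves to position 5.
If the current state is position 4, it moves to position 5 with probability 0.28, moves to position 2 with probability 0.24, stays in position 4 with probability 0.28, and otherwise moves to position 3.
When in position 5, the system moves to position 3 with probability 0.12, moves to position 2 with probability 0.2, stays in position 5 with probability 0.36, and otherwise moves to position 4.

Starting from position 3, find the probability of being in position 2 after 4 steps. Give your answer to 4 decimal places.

Propagate the distribution vector 4 steps from position 3.
After 0 steps: (0.0000, 1.0000, 0.0000, 0.0000)
After 1 step: (0.2400, 0.3200, 0.2800, 0.1600)
After 2 steps: (0.2336, 0.2064, 0.2864, 0.2736)
After 3 steps: (0.2291, 0.1842, 0.2909, 0.2958)
After 4 steps: (0.2282, 0.1801, 0.2918, 0.2999)
P(in position 2 after 4 steps) = 0.2282

0.2282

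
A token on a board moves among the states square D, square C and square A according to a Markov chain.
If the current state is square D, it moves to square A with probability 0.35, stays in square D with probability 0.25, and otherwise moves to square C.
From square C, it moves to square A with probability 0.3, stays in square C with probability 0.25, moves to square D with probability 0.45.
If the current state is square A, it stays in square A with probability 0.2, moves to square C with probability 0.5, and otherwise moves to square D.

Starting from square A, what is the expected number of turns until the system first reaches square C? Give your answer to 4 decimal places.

Let t(s) be the expected number of turns to first reach square C from state s, with t(square C) = 0. Conditioning on the first turn:
t(square D) = 1 + 0.25·t(square D) + 0.35·t(square A)
t(square A) = 1 + 0.3·t(square D) + 0.2·t(square A)
Solving: t(square D) = 2.3232, t(square A) = 2.1212.
Expected turns from square A to square C: 2.1212.

2.1212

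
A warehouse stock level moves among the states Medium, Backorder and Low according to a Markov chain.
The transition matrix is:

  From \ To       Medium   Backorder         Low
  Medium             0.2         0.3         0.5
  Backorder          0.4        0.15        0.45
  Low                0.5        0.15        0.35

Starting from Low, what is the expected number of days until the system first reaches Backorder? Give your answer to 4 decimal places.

Let t(s) be the expected number of days to first reach Backorder from state s, with t(Backorder) = 0. Conditioning on the first day:
t(Medium) = 1 + 0.2·t(Medium) + 0.5·t(Low)
t(Low) = 1 + 0.5·t(Medium) + 0.35·t(Low)
Solving: t(Medium) = 4.2593, t(Low) = 4.8148.
Expected days from Low to Backorder: 4.8148.

4.8148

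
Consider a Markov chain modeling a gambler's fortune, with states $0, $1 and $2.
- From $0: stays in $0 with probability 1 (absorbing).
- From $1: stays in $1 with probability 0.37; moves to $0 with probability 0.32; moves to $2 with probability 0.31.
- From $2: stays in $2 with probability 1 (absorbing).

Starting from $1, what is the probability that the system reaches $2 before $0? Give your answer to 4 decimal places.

Let h(s) be the probability of absorption at $2 starting from transient state s. Then h($2) = 1 and h($0) = 0. By first-step analysis:
h($1) = 0.32·0 + 0.37·h($1) + 0.31·1
Solving: h($1) = 0.4921.
Starting from $1, the probability is 0.4921.

0.4921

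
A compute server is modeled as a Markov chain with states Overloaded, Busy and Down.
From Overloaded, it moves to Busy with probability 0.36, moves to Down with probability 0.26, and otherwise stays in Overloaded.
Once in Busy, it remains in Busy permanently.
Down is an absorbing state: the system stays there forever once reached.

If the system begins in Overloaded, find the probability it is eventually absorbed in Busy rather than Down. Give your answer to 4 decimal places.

0.5806

Let h(s) be the probability of absorption at Busy starting from transient state s. Then h(Busy) = 1 and h(Down) = 0. By first-step analysis:
h(Overloaded) = 0.38·h(Overloaded) + 0.36·1 + 0.26·0
Solving: h(Overloaded) = 0.5806.
Starting from Overloaded, the probability is 0.5806.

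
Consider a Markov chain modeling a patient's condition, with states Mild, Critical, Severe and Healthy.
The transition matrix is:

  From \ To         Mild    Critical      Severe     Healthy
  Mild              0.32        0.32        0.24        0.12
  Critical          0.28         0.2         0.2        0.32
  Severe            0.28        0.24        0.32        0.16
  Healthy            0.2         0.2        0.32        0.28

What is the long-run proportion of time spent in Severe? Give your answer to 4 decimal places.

Let the stationary distribution be π with π = πP and π_1 + π_2 + π_3 + π_4 = 1.
π_1 = 0.32·π_1 + 0.28·π_2 + 0.28·π_3 + 0.2·π_4
π_2 = 0.32·π_1 + 0.2·π_2 + 0.24·π_3 + 0.2·π_4
π_3 = 0.24·π_1 + 0.2·π_2 + 0.32·π_3 + 0.32·π_4
Solving with the normalization constraint gives π = (0.2739, 0.2436, 0.2689, 0.2137).
So the stationary probability of Severe is 0.2689.

0.2689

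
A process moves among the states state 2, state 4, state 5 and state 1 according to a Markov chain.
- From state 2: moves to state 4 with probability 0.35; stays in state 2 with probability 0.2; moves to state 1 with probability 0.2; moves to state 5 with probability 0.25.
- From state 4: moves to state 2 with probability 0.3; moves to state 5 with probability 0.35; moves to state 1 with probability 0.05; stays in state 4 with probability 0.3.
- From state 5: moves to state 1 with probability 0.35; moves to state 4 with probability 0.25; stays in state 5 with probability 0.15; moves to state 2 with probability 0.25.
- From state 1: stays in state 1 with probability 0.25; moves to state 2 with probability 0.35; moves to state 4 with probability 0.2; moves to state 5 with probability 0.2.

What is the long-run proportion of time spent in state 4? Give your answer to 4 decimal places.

Let the stationary distribution be π with π = πP and π_1 + π_2 + π_3 + π_4 = 1.
π_1 = 0.2·π_1 + 0.3·π_2 + 0.25·π_3 + 0.35·π_4
π_2 = 0.35·π_1 + 0.3·π_2 + 0.25·π_3 + 0.2·π_4
π_3 = 0.25·π_1 + 0.35·π_2 + 0.15·π_3 + 0.2·π_4
Solving with the normalization constraint gives π = (0.2710, 0.2809, 0.2435, 0.2046).
So the stationary probability of state 4 is 0.2809.

0.2809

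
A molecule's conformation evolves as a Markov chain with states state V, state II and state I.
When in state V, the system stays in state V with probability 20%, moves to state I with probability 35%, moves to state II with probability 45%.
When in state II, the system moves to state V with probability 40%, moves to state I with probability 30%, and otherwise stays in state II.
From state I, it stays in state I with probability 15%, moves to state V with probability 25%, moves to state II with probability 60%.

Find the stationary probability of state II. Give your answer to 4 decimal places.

0.4270

Let the stationary distribution be π with π = πP and π_1 + π_2 + π_3 = 1.
π_1 = 0.2·π_1 + 0.4·π_2 + 0.25·π_3
π_2 = 0.45·π_1 + 0.3·π_2 + 0.6·π_3
Solving with the normalization constraint gives π = (0.2991, 0.4270, 0.2739).
So the stationary probability of state II is 0.4270.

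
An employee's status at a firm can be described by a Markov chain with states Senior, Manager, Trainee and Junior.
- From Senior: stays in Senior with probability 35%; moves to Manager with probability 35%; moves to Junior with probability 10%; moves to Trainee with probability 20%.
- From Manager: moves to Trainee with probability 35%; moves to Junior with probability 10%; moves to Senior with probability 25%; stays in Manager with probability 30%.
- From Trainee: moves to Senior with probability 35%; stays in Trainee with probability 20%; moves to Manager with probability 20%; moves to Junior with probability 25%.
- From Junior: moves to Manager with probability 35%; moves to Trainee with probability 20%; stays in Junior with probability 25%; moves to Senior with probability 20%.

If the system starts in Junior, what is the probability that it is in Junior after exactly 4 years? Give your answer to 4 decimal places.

0.1613

Propagate the distribution vector 4 years from Junior.
After 0 years: (0.0000, 0.0000, 0.0000, 1.0000)
After 1 year: (0.2000, 0.3500, 0.2000, 0.2500)
After 2 years: (0.2775, 0.3025, 0.2525, 0.1675)
After 3 years: (0.2946, 0.2970, 0.2454, 0.1630)
After 4 years: (0.2959, 0.2983, 0.2446, 0.1613)
P(in Junior after 4 years) = 0.1613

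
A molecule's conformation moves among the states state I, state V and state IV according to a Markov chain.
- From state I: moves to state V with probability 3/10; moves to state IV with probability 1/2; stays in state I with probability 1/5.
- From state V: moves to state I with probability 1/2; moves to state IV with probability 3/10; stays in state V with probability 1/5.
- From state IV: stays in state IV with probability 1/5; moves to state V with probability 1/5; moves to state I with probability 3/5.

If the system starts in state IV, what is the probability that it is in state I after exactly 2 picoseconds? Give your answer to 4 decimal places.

0.3400

Sum over the intermediate state after 1 picosecond:
P = P(state IV→state I)·P(state I→state I) + P(state IV→state V)·P(state V→state I) + P(state IV→state IV)·P(state IV→state I)
  = 0.6×0.2 + 0.2×0.5 + 0.2×0.6
  = 0.1200 + 0.1000 + 0.1200 = 0.3400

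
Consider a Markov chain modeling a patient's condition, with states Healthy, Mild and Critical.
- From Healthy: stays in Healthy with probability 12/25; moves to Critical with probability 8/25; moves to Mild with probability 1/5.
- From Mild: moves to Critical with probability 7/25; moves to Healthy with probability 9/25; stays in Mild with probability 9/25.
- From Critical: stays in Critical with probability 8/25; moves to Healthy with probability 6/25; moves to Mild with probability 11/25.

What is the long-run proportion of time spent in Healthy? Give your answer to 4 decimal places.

Let the stationary distribution be π with π = πP and π_1 + π_2 + π_3 = 1.
π_1 = 0.48·π_1 + 0.36·π_2 + 0.24·π_3
π_2 = 0.2·π_1 + 0.36·π_2 + 0.44·π_3
Solving with the normalization constraint gives π = (0.3672, 0.3258, 0.3070).
So the stationary probability of Healthy is 0.3672.

0.3672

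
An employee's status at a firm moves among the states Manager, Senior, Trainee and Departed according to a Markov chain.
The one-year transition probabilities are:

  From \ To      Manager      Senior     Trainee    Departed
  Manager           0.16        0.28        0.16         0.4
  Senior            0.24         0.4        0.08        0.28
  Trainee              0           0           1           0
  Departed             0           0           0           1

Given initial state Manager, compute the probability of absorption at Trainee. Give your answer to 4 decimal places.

Let h(s) be the probability of absorption at Trainee starting from transient state s. Then h(Trainee) = 1 and h(Departed) = 0. By first-step analysis:
h(Manager) = 0.16·h(Manager) + 0.28·h(Senior) + 0.16·1 + 0.4·0
h(Senior) = 0.24·h(Manager) + 0.4·h(Senior) + 0.08·1 + 0.28·0
Solving: h(Manager) = 0.2711, h(Senior) = 0.2418.
Starting from Manager, the probability is 0.2711.

0.2711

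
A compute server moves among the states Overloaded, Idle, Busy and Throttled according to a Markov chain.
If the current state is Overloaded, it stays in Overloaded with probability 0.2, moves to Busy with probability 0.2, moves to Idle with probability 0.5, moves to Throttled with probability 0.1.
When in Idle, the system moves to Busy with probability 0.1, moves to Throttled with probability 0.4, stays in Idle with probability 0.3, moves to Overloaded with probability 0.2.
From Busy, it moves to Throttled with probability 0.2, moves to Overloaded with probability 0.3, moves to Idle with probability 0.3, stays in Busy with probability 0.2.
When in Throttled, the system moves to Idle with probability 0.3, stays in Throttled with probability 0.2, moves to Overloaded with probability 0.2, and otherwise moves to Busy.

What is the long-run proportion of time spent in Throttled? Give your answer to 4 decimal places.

0.2469

Let the stationary distribution be π with π = πP and π_1 + π_2 + π_3 + π_4 = 1.
π_1 = 0.2·π_1 + 0.2·π_2 + 0.3·π_3 + 0.2·π_4
π_2 = 0.5·π_1 + 0.3·π_2 + 0.3·π_3 + 0.3·π_4
π_3 = 0.2·π_1 + 0.1·π_2 + 0.2·π_3 + 0.3·π_4
Solving with the normalization constraint gives π = (0.2190, 0.3438, 0.1903, 0.2469).
So the stationary probability of Throttled is 0.2469.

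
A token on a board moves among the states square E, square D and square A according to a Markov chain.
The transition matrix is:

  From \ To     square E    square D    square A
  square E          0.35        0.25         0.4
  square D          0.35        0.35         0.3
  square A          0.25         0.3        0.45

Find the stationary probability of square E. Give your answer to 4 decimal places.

0.3110

Let the stationary distribution be π with π = πP and π_1 + π_2 + π_3 = 1.
π_1 = 0.35·π_1 + 0.35·π_2 + 0.25·π_3
π_2 = 0.25·π_1 + 0.35·π_2 + 0.3·π_3
Solving with the normalization constraint gives π = (0.3110, 0.2994, 0.3895).
So the stationary probability of square E is 0.3110.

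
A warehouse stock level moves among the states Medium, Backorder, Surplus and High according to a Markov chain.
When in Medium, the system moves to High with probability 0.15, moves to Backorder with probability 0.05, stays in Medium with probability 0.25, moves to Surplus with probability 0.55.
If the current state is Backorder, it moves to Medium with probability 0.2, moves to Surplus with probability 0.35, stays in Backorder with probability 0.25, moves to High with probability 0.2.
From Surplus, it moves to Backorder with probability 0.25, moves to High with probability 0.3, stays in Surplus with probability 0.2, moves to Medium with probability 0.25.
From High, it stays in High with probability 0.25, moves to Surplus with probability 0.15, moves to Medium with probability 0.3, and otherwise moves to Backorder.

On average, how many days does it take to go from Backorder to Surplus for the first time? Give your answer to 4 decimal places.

2.8042

Let t(s) be the expected number of days to first reach Surplus from state s, with t(Surplus) = 0. Conditioning on the first day:
t(Medium) = 1 + 0.25·t(Medium) + 0.05·t(Backorder) + 0.15·t(High)
t(Backorder) = 1 + 0.2·t(Medium) + 0.25·t(Backorder) + 0.2·t(High)
t(High) = 1 + 0.3·t(Medium) + 0.3·t(Backorder) + 0.25·t(High)
Solving: t(Medium) = 2.1862, t(Backorder) = 2.8042, t(High) = 3.3295.
Expected days from Backorder to Surplus: 2.8042.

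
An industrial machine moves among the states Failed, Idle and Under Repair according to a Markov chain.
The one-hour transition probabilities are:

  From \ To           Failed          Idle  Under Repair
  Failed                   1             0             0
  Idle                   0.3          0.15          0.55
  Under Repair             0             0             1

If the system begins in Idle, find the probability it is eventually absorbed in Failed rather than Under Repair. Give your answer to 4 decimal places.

0.3529

Let h(s) be the probability of absorption at Failed starting from transient state s. Then h(Failed) = 1 and h(Under Repair) = 0. By first-step analysis:
h(Idle) = 0.3·1 + 0.15·h(Idle) + 0.55·0
Solving: h(Idle) = 0.3529.
Starting from Idle, the probability is 0.3529.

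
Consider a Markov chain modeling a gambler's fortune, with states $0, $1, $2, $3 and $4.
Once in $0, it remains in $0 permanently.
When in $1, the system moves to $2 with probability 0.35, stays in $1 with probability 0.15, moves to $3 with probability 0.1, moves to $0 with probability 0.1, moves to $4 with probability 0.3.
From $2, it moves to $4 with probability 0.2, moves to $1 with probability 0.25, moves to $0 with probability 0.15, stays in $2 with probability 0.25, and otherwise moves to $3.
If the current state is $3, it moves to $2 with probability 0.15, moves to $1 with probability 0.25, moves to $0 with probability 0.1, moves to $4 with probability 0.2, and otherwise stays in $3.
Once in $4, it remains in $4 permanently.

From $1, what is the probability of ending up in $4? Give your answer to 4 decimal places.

Let h(s) be the probability of absorption at $4 starting from transient state s. Then h($4) = 1 and h($0) = 0. By first-step analysis:
h($1) = 0.1·0 + 0.15·h($1) + 0.35·h($2) + 0.1·h($3) + 0.3·1
h($2) = 0.15·0 + 0.25·h($1) + 0.25·h($2) + 0.15·h($3) + 0.2·1
h($3) = 0.1·0 + 0.25·h($1) + 0.15·h($2) + 0.3·h($3) + 0.2·1
Solving: h($1) = 0.6911, h($2) = 0.6306, h($3) = 0.6677.
Starting from $1, the probability is 0.6911.

0.6911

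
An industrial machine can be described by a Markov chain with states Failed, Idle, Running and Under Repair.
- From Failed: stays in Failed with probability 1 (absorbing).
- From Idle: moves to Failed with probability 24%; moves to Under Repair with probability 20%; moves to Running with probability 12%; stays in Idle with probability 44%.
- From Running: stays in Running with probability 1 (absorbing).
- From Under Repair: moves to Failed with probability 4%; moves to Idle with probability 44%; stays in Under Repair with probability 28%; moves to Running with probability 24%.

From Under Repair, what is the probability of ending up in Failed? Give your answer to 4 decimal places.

Let h(s) be the probability of absorption at Failed starting from transient state s. Then h(Failed) = 1 and h(Running) = 0. By first-step analysis:
h(Idle) = 0.24·1 + 0.44·h(Idle) + 0.12·0 + 0.2·h(Under Repair)
h(Under Repair) = 0.04·1 + 0.44·h(Idle) + 0.24·0 + 0.28·h(Under Repair)
Solving: h(Idle) = 0.5736, h(Under Repair) = 0.4061.
Starting from Under Repair, the probability is 0.4061.

0.4061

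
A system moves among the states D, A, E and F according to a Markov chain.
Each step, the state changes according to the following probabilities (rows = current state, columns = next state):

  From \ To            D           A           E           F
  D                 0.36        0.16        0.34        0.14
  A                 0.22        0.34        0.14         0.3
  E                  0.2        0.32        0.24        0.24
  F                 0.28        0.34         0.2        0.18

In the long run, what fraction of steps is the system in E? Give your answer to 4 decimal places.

Let the stationary distribution be π with π = πP and π_1 + π_2 + π_3 + π_4 = 1.
π_1 = 0.36·π_1 + 0.22·π_2 + 0.2·π_3 + 0.28·π_4
π_2 = 0.16·π_1 + 0.34·π_2 + 0.32·π_3 + 0.34·π_4
π_3 = 0.34·π_1 + 0.14·π_2 + 0.24·π_3 + 0.2·π_4
Solving with the normalization constraint gives π = (0.2657, 0.2876, 0.2291, 0.2176).
So the stationary probability of E is 0.2291.

0.2291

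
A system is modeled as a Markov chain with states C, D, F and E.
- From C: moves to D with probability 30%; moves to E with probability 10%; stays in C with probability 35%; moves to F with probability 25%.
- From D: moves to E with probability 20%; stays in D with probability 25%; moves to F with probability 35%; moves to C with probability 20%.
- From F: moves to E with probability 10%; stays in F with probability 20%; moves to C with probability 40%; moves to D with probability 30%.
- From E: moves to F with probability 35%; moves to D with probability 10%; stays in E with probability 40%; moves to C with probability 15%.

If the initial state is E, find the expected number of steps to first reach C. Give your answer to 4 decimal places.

4.2454

Let t(s) be the expected number of steps to first reach C from state s, with t(C) = 0. Conditioning on the first step:
t(D) = 1 + 0.25·t(D) + 0.35·t(F) + 0.2·t(E)
t(F) = 1 + 0.3·t(D) + 0.2·t(F) + 0.1·t(E)
t(E) = 1 + 0.1·t(D) + 0.35·t(F) + 0.4·t(E)
Solving: t(D) = 3.9957, t(F) = 3.2790, t(E) = 4.2454.
Expected steps from E to C: 4.2454.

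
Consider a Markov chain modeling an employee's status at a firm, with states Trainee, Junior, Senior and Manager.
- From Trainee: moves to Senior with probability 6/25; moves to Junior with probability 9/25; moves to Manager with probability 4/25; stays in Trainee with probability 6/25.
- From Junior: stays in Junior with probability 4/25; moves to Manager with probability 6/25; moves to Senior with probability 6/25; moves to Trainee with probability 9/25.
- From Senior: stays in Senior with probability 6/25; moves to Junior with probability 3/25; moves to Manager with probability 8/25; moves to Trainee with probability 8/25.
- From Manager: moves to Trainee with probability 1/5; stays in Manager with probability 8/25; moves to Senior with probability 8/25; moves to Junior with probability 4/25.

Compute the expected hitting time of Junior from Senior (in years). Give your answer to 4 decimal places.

5.1332

Let t(s) be the expected number of years to first reach Junior from state s, with t(Junior) = 0. Conditioning on the first year:
t(Trainee) = 1 + 0.24·t(Trainee) + 0.24·t(Senior) + 0.16·t(Manager)
t(Senior) = 1 + 0.32·t(Trainee) + 0.24·t(Senior) + 0.32·t(Manager)
t(Manager) = 1 + 0.2·t(Trainee) + 0.32·t(Senior) + 0.32·t(Manager)
Solving: t(Trainee) = 4.0028, t(Senior) = 5.1332, t(Manager) = 5.0635.
Expected years from Senior to Junior: 5.1332.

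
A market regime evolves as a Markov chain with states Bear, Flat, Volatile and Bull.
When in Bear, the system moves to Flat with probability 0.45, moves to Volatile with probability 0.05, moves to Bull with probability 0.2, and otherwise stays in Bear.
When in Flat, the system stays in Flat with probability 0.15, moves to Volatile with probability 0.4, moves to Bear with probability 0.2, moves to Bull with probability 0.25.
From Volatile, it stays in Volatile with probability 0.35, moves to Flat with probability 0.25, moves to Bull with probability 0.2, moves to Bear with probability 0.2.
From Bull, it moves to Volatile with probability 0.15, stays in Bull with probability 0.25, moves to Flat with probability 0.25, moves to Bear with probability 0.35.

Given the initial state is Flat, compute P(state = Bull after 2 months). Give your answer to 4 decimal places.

0.2200

Propagate the distribution vector 2 months from Flat.
After 0 months: (0.0000, 1.0000, 0.0000, 0.0000)
After 1 month: (0.2000, 0.1500, 0.4000, 0.2500)
After 2 months: (0.2575, 0.2750, 0.2475, 0.2200)
P(in Bull after 2 months) = 0.2200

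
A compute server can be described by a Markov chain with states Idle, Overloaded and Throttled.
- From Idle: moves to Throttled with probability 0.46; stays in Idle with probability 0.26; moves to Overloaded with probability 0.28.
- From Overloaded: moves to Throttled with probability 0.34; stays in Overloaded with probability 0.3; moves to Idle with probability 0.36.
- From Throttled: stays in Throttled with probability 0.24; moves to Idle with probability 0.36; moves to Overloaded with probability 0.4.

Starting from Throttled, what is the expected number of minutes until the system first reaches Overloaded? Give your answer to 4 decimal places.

Let t(s) be the expected number of minutes to first reach Overloaded from state s, with t(Overloaded) = 0. Conditioning on the first minute:
t(Idle) = 1 + 0.26·t(Idle) + 0.46·t(Throttled)
t(Throttled) = 1 + 0.36·t(Idle) + 0.24·t(Throttled)
Solving: t(Idle) = 3.0746, t(Throttled) = 2.7722.
Expected minutes from Throttled to Overloaded: 2.7722.

2.7722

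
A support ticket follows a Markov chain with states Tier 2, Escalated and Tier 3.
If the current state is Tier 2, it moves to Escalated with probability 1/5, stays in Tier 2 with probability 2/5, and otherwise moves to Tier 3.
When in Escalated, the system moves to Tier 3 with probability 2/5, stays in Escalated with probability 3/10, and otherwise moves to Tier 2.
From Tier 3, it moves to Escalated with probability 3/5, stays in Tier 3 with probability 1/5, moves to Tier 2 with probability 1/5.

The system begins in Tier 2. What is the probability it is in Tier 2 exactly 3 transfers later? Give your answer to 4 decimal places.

Propagate the distribution vector 3 transfers from Tier 2.
After 0 transfers: (1.0000, 0.0000, 0.0000)
After 1 transfer: (0.4000, 0.2000, 0.4000)
After 2 transfers: (0.3000, 0.3800, 0.3200)
After 3 transfers: (0.2980, 0.3660, 0.3360)
P(in Tier 2 after 3 transfers) = 0.2980

0.2980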